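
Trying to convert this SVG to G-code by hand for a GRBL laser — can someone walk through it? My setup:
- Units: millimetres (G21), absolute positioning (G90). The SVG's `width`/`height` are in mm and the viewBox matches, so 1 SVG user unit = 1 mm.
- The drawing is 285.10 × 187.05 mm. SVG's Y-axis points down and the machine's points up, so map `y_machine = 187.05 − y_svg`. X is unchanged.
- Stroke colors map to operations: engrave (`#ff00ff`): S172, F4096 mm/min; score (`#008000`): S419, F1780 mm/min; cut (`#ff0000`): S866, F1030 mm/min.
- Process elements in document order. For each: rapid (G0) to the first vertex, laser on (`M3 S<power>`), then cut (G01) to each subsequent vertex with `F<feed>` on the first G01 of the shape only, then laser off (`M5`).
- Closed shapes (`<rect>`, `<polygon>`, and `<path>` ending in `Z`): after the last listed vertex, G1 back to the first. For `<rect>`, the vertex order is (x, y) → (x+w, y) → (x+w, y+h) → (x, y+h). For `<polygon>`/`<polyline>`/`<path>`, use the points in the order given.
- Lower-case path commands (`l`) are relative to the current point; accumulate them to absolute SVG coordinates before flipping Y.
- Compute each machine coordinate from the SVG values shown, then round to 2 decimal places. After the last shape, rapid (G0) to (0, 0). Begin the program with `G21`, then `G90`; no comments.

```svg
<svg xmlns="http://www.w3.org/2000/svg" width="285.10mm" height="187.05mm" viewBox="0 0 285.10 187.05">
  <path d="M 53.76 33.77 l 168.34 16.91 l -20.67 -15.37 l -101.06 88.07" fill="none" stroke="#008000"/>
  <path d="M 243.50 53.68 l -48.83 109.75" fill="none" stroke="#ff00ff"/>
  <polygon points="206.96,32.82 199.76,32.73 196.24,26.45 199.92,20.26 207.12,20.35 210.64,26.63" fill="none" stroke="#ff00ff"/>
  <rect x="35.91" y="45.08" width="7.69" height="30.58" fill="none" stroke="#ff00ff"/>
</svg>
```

G21
G90
G0 X53.76 Y153.28
M3 S419
G01 X222.10 Y136.37 F1780
G01 X201.43 Y151.74
G01 X100.37 Y63.67
M5
G0 X243.50 Y133.37
M3 S172
G01 X194.67 Y23.62 F4096
M5
G0 X206.96 Y154.23
M3 S172
G01 X199.76 Y154.32 F4096
G01 X196.24 Y160.60
G01 X199.92 Y166.79
G01 X207.12 Y166.70
G01 X210.64 Y160.42
G01 X206.96 Y154.23
M5
G0 X35.91 Y141.97
M3 S172
G01 X43.60 Y141.97 F4096
G01 X43.60 Y111.39
G01 X35.91 Y111.39
G01 X35.91 Y141.97
M5
G0 X0.00 Y0.00

viewBox `0 0 285.10 187.05` with mm width/height → 1 unit = 1 mm. Flip: y_m = 187.05 − y_svg.

**Shape 1** — `<path>` open polyline, stroke `#008000` → score (S419, F1780). Machine vertices: (53.76,153.28) → (222.10,136.37) → (201.43,151.74) → (100.37,63.67). Open path.

**Shape 2** — `<path>` line segment, stroke `#ff00ff` → engrave (S172, F4096). Machine vertices: (243.50,133.37) → (194.67,23.62). Open path.

**Shape 3** — `<polygon>` regular polygon, stroke `#ff00ff` → engrave (S172, F4096). Machine vertices: (206.96,154.23) → (199.76,154.32) → (196.24,160.60) → (199.92,166.79) → (207.12,166.70) → (210.64,160.42) → (206.96,154.23). Closed: final G1 returns to the first vertex.

**Shape 4** — `<rect>` rectangle, stroke `#ff00ff` → engrave (S172, F4096). Machine vertices: (35.91,141.97) → (43.60,141.97) → (43.60,111.39) → (35.91,111.39) → (35.91,141.97). Closed: final G1 returns to the first vertex.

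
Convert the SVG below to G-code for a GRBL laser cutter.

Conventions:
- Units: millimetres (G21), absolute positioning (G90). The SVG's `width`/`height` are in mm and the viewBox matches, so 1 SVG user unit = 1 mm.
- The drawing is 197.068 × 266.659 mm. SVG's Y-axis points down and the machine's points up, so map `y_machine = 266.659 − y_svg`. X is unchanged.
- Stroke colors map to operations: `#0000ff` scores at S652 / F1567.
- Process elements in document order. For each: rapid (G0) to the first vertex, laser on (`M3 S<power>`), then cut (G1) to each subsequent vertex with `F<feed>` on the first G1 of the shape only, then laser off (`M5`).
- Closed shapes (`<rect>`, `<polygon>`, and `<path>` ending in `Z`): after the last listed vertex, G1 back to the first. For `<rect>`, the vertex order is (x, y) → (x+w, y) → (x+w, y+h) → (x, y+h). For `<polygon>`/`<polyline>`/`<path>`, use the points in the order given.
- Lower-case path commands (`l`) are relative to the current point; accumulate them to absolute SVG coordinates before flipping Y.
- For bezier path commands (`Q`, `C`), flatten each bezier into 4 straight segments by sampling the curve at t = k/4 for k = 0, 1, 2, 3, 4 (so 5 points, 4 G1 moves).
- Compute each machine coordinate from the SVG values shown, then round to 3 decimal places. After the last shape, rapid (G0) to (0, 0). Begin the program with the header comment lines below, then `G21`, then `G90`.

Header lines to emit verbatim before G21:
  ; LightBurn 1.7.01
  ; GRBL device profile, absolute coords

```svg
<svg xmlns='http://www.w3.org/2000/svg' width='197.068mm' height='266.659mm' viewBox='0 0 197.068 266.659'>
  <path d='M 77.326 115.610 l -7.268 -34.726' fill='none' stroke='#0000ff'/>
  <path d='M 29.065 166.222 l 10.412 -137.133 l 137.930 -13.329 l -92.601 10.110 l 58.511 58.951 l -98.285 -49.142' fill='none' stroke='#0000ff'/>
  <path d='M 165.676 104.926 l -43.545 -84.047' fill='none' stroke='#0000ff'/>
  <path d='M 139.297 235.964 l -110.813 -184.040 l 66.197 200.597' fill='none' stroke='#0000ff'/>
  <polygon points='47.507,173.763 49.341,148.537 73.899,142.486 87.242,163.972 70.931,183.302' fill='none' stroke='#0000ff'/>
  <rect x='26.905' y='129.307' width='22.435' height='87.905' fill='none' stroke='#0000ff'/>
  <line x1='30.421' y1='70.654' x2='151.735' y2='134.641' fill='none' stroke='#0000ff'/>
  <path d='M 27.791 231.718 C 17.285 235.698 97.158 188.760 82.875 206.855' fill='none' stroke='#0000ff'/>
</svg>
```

viewBox `0 0 197.068 266.659` with mm width/height → 1 unit = 1 mm. Flip: y_m = 266.659 − y_svg.

**Shape 1** — `<path>` line segment, stroke `#0000ff` → score (S652, F1567). Machine vertices: (77.326,151.049) → (70.058,185.775). Open path.

**Shape 2** — `<path>` open polyline, stroke `#0000ff` → score (S652, F1567). Machine vertices: (29.065,100.437) → (39.477,237.570) → (177.407,250.899) → (84.806,240.789) → (143.317,181.838) → (45.032,230.980). Open path.

**Shape 3** — `<path>` line segment, stroke `#0000ff` → score (S652, F1567). Machine vertices: (165.676,161.733) → (122.131,245.780). Open path.

**Shape 4** — `<path>` open polyline, stroke `#0000ff` → score (S652, F1567). Machine vertices: (139.297,30.695) → (28.484,214.735) → (94.681,14.138). Open path.

**Shape 5** — `<polygon>` regular polygon, stroke `#0000ff` → score (S652, F1567). Machine vertices: (47.507,92.896) → (49.341,118.122) → (73.899,124.173) → (87.242,102.687) → (70.931,83.357) → (47.507,92.896). Closed: final G1 returns to the first vertex.

**Shape 6** — `<rect>` rectangle, stroke `#0000ff` → score (S652, F1567). Machine vertices: (26.905,137.352) → (49.340,137.352) → (49.340,49.447) → (26.905,49.447) → (26.905,137.352). Closed: final G1 returns to the first vertex.

**Shape 7** — `<line>` line segment, stroke `#0000ff` → score (S652, F1567). Machine vertices: (30.421,196.005) → (151.735,132.018). Open path.

**Shape 8** — `<path>` cubic bezier, stroke `#0000ff` → score (S652, F1567). Control points (SVG): P0=(27.791,231.718), P1=(17.285,235.698), P2=(97.158,188.760), P3=(82.875,206.855); sampled at t=k/4. Machine vertices: (27.791,34.941) → (33.974,39.691) → (56.749,52.666) → (78.816,62.993) → (82.875,59.804). Open path.

; LightBurn 1.7.01
; GRBL device profile, absolute coords
G21
G90
G0 X77.326 Y151.049
M3 S652
G1 X70.058 Y185.775 F1567
M5
G0 X29.065 Y100.437
M3 S652
G1 X39.477 Y237.570 F1567
G1 X177.407 Y250.899
G1 X84.806 Y240.789
G1 X143.317 Y181.838
G1 X45.032 Y230.980
M5
G0 X165.676 Y161.733
M3 S652
G1 X122.131 Y245.780 F1567
M5
G0 X139.297 Y30.695
M3 S652
G1 X28.484 Y214.735 F1567
G1 X94.681 Y14.138
M5
G0 X47.507 Y92.896
M3 S652
G1 X49.341 Y118.122 F1567
G1 X73.899 Y124.173
G1 X87.242 Y102.687
G1 X70.931 Y83.357
G1 X47.507 Y92.896
M5
G0 X26.905 Y137.352
M3 S652
G1 X49.340 Y137.352 F1567
G1 X49.340 Y49.447
G1 X26.905 Y49.447
G1 X26.905 Y137.352
M5
G0 X30.421 Y196.005
M3 S652
G1 X151.735 Y132.018 F1567
M5
G0 X27.791 Y34.941
M3 S652
G1 X33.974 Y39.691 F1567
G1 X56.749 Y52.666
G1 X78.816 Y62.993
G1 X82.875 Y59.804
M5
G0 X0.000 Y0.000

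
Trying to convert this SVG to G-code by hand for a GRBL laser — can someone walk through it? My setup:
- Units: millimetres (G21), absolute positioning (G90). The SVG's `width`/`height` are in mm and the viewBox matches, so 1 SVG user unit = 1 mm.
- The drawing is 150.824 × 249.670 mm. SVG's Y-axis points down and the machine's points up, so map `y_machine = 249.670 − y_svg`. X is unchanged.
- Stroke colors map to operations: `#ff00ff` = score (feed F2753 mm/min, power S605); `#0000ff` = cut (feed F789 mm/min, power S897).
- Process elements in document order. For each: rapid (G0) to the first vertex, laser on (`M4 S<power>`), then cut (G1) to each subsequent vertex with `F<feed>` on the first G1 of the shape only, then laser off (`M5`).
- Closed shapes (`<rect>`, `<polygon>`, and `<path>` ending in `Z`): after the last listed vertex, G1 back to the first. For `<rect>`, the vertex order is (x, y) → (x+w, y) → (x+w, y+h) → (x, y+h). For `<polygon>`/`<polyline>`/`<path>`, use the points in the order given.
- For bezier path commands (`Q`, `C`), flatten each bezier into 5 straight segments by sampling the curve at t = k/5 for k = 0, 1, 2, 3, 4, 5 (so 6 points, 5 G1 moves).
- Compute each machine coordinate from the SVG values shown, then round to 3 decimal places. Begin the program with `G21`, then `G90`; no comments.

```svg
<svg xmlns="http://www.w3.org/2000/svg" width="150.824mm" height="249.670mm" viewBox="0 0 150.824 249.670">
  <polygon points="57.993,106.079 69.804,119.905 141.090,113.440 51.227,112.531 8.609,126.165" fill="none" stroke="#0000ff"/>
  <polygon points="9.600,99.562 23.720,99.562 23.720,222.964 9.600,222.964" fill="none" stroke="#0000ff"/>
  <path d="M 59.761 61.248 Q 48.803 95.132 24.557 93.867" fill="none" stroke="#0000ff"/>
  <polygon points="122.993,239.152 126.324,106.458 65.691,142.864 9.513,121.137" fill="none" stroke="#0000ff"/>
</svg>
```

1 u = 1 mm; y_m = 249.670 − y.

[1] `<polygon>` closed polygon, #0000ff→cut S897 F789: (57.993,143.591) → (69.804,129.765) → (141.090,136.230) → (51.227,137.139) → (8.609,123.505) → (57.993,143.591) (closed)

[2] `<polygon>` rectangle, #0000ff→cut S897 F789: (9.600,150.108) → (23.720,150.108) → (23.720,26.706) → (9.600,26.706) → (9.600,150.108) (closed)

[3] `<path>` quadratic bezier, #0000ff→cut S897 F789: (59.761,188.422) → (54.846,176.274) → (48.869,166.939) → (41.828,160.415) → (33.724,156.703) → (24.557,155.803)

[4] `<polygon>` closed polygon, #0000ff→cut S897 F789: (122.993,10.518) → (126.324,143.212) → (65.691,106.806) → (9.513,128.533) → (122.993,10.518) (closed)

G21
G90
G0 X57.993 Y143.591
M4 S897
G1 X69.804 Y129.765 F789
G1 X141.090 Y136.230
G1 X51.227 Y137.139
G1 X8.609 Y123.505
G1 X57.993 Y143.591
M5
G0 X9.600 Y150.108
M4 S897
G1 X23.720 Y150.108 F789
G1 X23.720 Y26.706
G1 X9.600 Y26.706
G1 X9.600 Y150.108
M5
G0 X59.761 Y188.422
M4 S897
G1 X54.846 Y176.274 F789
G1 X48.869 Y166.939
G1 X41.828 Y160.415
G1 X33.724 Y156.703
G1 X24.557 Y155.803
M5
G0 X122.993 Y10.518
M4 S897
G1 X126.324 Y143.212 F789
G1 X65.691 Y106.806
G1 X9.513 Y128.533
G1 X122.993 Y10.518
M5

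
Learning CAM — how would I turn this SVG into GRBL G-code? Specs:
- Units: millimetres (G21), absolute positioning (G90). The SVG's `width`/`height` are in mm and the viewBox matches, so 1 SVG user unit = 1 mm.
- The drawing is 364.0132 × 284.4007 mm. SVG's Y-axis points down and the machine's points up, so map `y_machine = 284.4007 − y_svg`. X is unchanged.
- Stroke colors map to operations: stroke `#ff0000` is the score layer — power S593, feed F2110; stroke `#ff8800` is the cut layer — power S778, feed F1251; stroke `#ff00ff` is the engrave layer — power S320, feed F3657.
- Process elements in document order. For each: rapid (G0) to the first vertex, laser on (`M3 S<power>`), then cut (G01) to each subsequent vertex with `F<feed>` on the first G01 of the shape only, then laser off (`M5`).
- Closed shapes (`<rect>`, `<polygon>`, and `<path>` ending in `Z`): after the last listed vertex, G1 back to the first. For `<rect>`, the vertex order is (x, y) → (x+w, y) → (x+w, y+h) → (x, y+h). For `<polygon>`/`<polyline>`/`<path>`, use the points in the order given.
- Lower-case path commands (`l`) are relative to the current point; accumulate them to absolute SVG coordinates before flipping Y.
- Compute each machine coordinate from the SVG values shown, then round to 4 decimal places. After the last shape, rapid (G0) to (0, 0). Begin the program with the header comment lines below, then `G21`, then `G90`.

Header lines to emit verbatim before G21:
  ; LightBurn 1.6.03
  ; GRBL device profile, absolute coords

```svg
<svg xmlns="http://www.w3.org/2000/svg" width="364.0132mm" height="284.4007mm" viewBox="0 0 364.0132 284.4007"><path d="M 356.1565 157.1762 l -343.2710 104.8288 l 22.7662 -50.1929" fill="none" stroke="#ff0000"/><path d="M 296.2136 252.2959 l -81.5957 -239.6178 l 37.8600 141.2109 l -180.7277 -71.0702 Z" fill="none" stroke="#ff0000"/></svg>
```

Since the viewBox matches the mm dimensions, user units are millimetres directly. The only transform is the Y-flip y_m = 284.4007 − y_svg.

Shape 1 is a open polyline drawn with `<path>`. Its stroke #ff0000 means score at S593, F2110. After flipping Y the toolpath is (356.1565,127.2245) → (12.8855,22.3957) → (35.6517,72.5886).

Shape 2 is a closed polygon drawn with `<path>`. Its stroke #ff0000 means score at S593, F2110. After flipping Y the toolpath is (296.2136,32.1048) → (214.6179,271.7226) → (252.4779,130.5117) → (71.7502,201.5819) → (296.2136,32.1048), returning to the start.

; LightBurn 1.6.03
; GRBL device profile, absolute coords
G21
G90
G0 X356.1565 Y127.2245
M3 S593
G01 X12.8855 Y22.3957 F2110
G01 X35.6517 Y72.5886
M5
G0 X296.2136 Y32.1048
M3 S593
G01 X214.6179 Y271.7226 F2110
G01 X252.4779 Y130.5117
G01 X71.7502 Y201.5819
G01 X296.2136 Y32.1048
M5
G0 X0.0000 Y0.0000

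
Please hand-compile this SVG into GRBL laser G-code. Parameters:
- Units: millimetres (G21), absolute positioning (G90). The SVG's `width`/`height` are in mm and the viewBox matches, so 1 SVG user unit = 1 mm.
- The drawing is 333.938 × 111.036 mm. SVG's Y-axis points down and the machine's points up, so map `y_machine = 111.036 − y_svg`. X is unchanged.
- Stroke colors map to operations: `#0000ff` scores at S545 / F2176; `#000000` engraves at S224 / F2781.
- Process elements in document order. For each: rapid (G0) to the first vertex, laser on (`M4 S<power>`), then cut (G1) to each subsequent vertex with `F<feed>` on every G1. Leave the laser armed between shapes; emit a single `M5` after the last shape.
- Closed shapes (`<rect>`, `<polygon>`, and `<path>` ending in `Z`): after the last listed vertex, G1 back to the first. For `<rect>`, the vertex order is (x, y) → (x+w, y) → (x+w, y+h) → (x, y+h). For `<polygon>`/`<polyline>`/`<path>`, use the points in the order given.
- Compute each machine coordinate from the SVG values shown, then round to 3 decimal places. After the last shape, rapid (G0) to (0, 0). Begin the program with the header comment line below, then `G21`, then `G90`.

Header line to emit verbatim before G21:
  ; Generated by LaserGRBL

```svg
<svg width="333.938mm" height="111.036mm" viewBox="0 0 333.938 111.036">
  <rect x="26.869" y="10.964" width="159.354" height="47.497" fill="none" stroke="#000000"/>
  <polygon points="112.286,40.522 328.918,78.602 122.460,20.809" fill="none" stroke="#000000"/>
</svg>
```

Since the viewBox matches the mm dimensions, user units are millimetres directly. The only transform is the Y-flip y_m = 111.036 − y_svg.

Shape 1 is a rectangle drawn with `<rect>`. Its stroke #000000 means engrave at S224, F2781. After flipping Y the toolpath is (26.869,100.072) → (186.223,100.072) → (186.223,52.575) → (26.869,52.575) → (26.869,100.072), returning to the start.

Shape 2 is a closed polygon drawn with `<polygon>`. Its stroke #000000 means engrave at S224, F2781. After flipping Y the toolpath is (112.286,70.514) → (328.918,32.434) → (122.460,90.227) → (112.286,70.514), returning to the start.

; Generated by LaserGRBL
G21
G90
G0 X26.869 Y100.072
M4 S224
G1 X186.223 Y100.072 F2781
G1 X186.223 Y52.575 F2781
G1 X26.869 Y52.575 F2781
G1 X26.869 Y100.072 F2781
G0 X112.286 Y70.514
M4 S224
G1 X328.918 Y32.434 F2781
G1 X122.460 Y90.227 F2781
G1 X112.286 Y70.514 F2781
M5
G0 X0.000 Y0.000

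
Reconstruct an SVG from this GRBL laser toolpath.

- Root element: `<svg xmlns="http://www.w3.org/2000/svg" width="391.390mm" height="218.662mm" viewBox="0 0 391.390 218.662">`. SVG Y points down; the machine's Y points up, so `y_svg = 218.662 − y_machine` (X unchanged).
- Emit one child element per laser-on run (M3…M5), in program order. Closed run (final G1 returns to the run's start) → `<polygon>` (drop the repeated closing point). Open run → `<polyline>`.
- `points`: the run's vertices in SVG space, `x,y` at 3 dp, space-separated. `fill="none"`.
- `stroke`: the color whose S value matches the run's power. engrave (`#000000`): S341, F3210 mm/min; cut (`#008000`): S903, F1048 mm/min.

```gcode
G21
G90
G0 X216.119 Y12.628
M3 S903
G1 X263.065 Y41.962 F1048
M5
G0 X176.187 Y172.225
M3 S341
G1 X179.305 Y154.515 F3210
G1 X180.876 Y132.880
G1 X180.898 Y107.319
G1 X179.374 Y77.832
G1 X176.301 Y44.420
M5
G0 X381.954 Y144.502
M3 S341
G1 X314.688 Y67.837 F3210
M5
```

<svg xmlns="http://www.w3.org/2000/svg" width="391.390mm" height="218.662mm" viewBox="0 0 391.390 218.662">
  <polyline points="216.119,206.034 263.065,176.700" fill="none" stroke="#008000"/>
  <polyline points="176.187,46.437 179.305,64.147 180.876,85.782 180.898,111.343 179.374,140.830 176.301,174.242" fill="none" stroke="#000000"/>
  <polyline points="381.954,74.160 314.688,150.825" fill="none" stroke="#000000"/>
</svg>

Machine Y-up, SVG Y-down with viewBox height 218.662, so y_svg = 218.662 − y_machine; X carries over.

Run 1: S903 ⇒ cut layer `#008000`. The run is open, so emit a `<polyline>` with points (Y-flipped): 216.119,206.034 263.065,176.700.

Run 2: S341 ⇒ engrave layer `#000000`. The run is open, so emit a `<polyline>` with points (Y-flipped): 176.187,46.437 179.305,64.147 180.876,85.782 180.898,111.343 179.374,140.830 176.301,174.242.

Run 3: S341 ⇒ engrave layer `#000000`. The run is open, so emit a `<polyline>` with points (Y-flipped): 381.954,74.160 314.688,150.825.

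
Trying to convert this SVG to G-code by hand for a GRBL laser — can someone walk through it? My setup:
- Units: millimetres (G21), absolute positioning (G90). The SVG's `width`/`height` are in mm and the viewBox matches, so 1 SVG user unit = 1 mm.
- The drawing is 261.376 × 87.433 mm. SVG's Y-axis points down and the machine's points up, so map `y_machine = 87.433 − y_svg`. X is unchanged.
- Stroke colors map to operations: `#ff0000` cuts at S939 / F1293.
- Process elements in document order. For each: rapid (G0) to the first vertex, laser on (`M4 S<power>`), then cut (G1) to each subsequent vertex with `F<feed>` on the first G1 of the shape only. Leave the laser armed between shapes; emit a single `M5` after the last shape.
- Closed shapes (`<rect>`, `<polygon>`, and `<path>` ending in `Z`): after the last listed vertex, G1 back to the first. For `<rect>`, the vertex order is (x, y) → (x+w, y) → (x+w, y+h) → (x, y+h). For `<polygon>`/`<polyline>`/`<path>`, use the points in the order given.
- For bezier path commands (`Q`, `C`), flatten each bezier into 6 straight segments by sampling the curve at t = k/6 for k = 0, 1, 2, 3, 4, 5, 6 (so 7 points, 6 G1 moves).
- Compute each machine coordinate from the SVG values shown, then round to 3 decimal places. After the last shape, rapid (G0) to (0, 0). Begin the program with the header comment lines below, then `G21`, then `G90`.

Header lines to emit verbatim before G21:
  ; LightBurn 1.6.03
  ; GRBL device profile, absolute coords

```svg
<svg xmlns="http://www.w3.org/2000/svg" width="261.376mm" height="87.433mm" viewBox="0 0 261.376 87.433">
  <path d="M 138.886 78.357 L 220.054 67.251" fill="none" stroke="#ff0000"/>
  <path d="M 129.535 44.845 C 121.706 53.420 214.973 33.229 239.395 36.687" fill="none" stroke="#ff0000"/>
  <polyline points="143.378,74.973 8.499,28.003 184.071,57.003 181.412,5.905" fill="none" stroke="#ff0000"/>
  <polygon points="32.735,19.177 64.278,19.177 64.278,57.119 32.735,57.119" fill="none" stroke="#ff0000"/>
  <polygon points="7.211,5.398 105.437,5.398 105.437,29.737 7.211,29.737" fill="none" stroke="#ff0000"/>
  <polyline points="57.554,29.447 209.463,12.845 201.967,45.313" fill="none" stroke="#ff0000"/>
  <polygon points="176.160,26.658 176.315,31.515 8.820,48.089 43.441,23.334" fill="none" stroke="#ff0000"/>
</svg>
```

; LightBurn 1.6.03
; GRBL device profile, absolute coords
G21
G90
G0 X138.886 Y9.076
M4 S939
G1 X220.054 Y20.182 F1293
G0 X129.535 Y42.588
M4 S939
G1 X133.258 Y40.455 F1293
G1 X149.111 Y41.660
G1 X172.371 Y44.748
G1 X198.319 Y48.262
G1 X222.234 Y50.747
G1 X239.395 Y50.746
G0 X143.378 Y12.460
M4 S939
G1 X8.499 Y59.430 F1293
G1 X184.071 Y30.430
G1 X181.412 Y81.528
G0 X32.735 Y68.256
M4 S939
G1 X64.278 Y68.256 F1293
G1 X64.278 Y30.314
G1 X32.735 Y30.314
G1 X32.735 Y68.256
G0 X7.211 Y82.035
M4 S939
G1 X105.437 Y82.035 F1293
G1 X105.437 Y57.696
G1 X7.211 Y57.696
G1 X7.211 Y82.035
G0 X57.554 Y57.986
M4 S939
G1 X209.463 Y74.588 F1293
G1 X201.967 Y42.120
G0 X176.160 Y60.775
M4 S939
G1 X176.315 Y55.918 F1293
G1 X8.820 Y39.344
G1 X43.441 Y64.099
G1 X176.160 Y60.775
M5
G0 X0.000 Y0.000

1 u = 1 mm; y_m = 87.433 − y.

[1] `<path>` line segment, #ff0000→cut S939 F1293: (138.886,9.076) → (220.054,20.182)

[2] `<path>` cubic bezier, #ff0000→cut S939 F1293: (129.535,42.588) → (133.258,40.455) → (149.111,41.660) → (172.371,44.748) → (198.319,48.262) → (222.234,50.747) → (239.395,50.746)

[3] `<polyline>` open polyline, #ff0000→cut S939 F1293: (143.378,12.460) → (8.499,59.430) → (184.071,30.430) → (181.412,81.528)

[4] `<polygon>` rectangle, #ff0000→cut S939 F1293: (32.735,68.256) → (64.278,68.256) → (64.278,30.314) → (32.735,30.314) → (32.735,68.256) (closed)

[5] `<polygon>` rectangle, #ff0000→cut S939 F1293: (7.211,82.035) → (105.437,82.035) → (105.437,57.696) → (7.211,57.696) → (7.211,82.035) (closed)

[6] `<polyline>` open polyline, #ff0000→cut S939 F1293: (57.554,57.986) → (209.463,74.588) → (201.967,42.120)

[7] `<polygon>` closed polygon, #ff0000→cut S939 F1293: (176.160,60.775) → (176.315,55.918) → (8.820,39.344) → (43.441,64.099) → (176.160,60.775) (closed)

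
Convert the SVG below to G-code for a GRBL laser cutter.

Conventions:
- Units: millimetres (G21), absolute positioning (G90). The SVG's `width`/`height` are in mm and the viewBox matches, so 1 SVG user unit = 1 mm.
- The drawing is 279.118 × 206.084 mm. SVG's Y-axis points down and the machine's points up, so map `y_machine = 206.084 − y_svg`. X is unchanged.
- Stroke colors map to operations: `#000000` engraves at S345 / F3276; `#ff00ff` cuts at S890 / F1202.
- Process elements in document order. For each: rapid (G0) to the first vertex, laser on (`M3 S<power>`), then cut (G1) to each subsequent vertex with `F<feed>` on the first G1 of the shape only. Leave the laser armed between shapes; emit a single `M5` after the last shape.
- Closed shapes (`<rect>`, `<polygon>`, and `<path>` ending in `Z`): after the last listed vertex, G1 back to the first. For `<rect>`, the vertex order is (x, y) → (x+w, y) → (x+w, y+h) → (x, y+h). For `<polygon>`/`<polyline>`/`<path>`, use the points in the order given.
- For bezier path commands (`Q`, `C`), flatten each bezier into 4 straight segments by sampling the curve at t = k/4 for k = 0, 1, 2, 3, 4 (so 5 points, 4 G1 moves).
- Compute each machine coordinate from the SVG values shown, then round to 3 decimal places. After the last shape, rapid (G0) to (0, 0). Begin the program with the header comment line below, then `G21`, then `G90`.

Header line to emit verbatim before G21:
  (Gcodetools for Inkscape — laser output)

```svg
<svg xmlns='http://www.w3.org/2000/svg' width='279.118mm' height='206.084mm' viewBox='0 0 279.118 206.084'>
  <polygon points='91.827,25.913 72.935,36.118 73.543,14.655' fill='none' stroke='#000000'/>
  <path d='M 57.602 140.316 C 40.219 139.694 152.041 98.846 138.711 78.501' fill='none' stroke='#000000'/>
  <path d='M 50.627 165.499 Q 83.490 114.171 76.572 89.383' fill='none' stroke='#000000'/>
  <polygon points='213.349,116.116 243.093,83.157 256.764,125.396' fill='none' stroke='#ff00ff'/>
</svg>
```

Since the viewBox matches the mm dimensions, user units are millimetres directly. The only transform is the Y-flip y_m = 206.084 − y_svg.

Shape 1 is a regular polygon drawn with `<polygon>`. Its stroke #000000 means engrave at S345, F3276. After flipping Y the toolpath is (91.827,180.171) → (72.935,169.966) → (73.543,191.429) → (91.827,180.171), returning to the start.

Shape 2 is a cubic bezier drawn with `<path>`. Its stroke #000000 means engrave at S345, F3276. After flipping Y the toolpath is (57.602,65.768) → (64.816,72.828) → (96.637,89.279) → (129.217,109.429) → (138.711,127.583).

Shape 3 is a quadratic bezier drawn with `<path>`. Its stroke #000000 means engrave at S345, F3276. After flipping Y the toolpath is (50.627,40.585) → (64.572,64.590) → (73.545,85.278) → (77.545,102.648) → (76.572,116.701).

Shape 4 is a regular polygon drawn with `<polygon>`. Its stroke #ff00ff means cut at S890, F1202. After flipping Y the toolpath is (213.349,89.968) → (243.093,122.927) → (256.764,80.688) → (213.349,89.968), returning to the start.

(Gcodetools for Inkscape — laser output)
G21
G90
G0 X91.827 Y180.171
M3 S345
G1 X72.935 Y169.966 F3276
G1 X73.543 Y191.429
G1 X91.827 Y180.171
G0 X57.602 Y65.768
M3 S345
G1 X64.816 Y72.828 F3276
G1 X96.637 Y89.279
G1 X129.217 Y109.429
G1 X138.711 Y127.583
G0 X50.627 Y40.585
M3 S345
G1 X64.572 Y64.590 F3276
G1 X73.545 Y85.278
G1 X77.545 Y102.648
G1 X76.572 Y116.701
G0 X213.349 Y89.968
M3 S890
G1 X243.093 Y122.927 F1202
G1 X256.764 Y80.688
G1 X213.349 Y89.968
M5
G0 X0.000 Y0.000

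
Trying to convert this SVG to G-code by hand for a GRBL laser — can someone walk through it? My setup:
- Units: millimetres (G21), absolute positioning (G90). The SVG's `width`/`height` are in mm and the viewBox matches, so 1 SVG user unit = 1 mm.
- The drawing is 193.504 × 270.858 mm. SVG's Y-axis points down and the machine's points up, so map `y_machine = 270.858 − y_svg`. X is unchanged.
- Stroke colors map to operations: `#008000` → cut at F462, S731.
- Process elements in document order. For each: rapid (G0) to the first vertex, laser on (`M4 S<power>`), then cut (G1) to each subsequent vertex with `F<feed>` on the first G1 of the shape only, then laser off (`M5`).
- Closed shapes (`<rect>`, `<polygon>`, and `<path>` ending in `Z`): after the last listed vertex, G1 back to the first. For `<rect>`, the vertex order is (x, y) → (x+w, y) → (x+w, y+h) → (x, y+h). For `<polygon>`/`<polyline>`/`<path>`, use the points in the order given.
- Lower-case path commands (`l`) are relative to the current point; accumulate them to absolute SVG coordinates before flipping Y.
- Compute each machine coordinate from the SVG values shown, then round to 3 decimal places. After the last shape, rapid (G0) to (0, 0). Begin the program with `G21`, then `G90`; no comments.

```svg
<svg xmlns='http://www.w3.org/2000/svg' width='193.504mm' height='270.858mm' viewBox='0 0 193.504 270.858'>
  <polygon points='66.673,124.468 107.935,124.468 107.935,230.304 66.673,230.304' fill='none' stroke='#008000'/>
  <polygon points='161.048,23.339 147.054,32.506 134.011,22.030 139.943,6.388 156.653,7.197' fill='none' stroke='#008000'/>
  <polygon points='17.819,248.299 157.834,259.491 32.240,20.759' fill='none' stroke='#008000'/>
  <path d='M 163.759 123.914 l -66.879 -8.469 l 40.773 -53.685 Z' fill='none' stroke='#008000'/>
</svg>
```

G21
G90
G0 X66.673 Y146.390
M4 S731
G1 X107.935 Y146.390 F462
G1 X107.935 Y40.554
G1 X66.673 Y40.554
G1 X66.673 Y146.390
M5
G0 X161.048 Y247.519
M4 S731
G1 X147.054 Y238.352 F462
G1 X134.011 Y248.828
G1 X139.943 Y264.470
G1 X156.653 Y263.661
G1 X161.048 Y247.519
M5
G0 X17.819 Y22.559
M4 S731
G1 X157.834 Y11.367 F462
G1 X32.240 Y250.099
G1 X17.819 Y22.559
M5
G0 X163.759 Y146.944
M4 S731
G1 X96.880 Y155.413 F462
G1 X137.653 Y209.098
G1 X163.759 Y146.944
M5
G0 X0.000 Y0.000

viewBox `0 0 193.504 270.858` with mm width/height → 1 unit = 1 mm. Flip: y_m = 270.858 − y_svg.

**Shape 1** — `<polygon>` rectangle, stroke `#008000` → cut (S731, F462). Machine vertices: (66.673,146.390) → (107.935,146.390) → (107.935,40.554) → (66.673,40.554) → (66.673,146.390). Closed: final G1 returns to the first vertex.

**Shape 2** — `<polygon>` regular polygon, stroke `#008000` → cut (S731, F462). Machine vertices: (161.048,247.519) → (147.054,238.352) → (134.011,248.828) → (139.943,264.470) → (156.653,263.661) → (161.048,247.519). Closed: final G1 returns to the first vertex.

**Shape 3** — `<polygon>` closed polygon, stroke `#008000` → cut (S731, F462). Machine vertices: (17.819,22.559) → (157.834,11.367) → (32.240,250.099) → (17.819,22.559). Closed: final G1 returns to the first vertex.

**Shape 4** — `<path>` regular polygon, stroke `#008000` → cut (S731, F462). Machine vertices: (163.759,146.944) → (96.880,155.413) → (137.653,209.098) → (163.759,146.944). Closed: final G1 returns to the first vertex.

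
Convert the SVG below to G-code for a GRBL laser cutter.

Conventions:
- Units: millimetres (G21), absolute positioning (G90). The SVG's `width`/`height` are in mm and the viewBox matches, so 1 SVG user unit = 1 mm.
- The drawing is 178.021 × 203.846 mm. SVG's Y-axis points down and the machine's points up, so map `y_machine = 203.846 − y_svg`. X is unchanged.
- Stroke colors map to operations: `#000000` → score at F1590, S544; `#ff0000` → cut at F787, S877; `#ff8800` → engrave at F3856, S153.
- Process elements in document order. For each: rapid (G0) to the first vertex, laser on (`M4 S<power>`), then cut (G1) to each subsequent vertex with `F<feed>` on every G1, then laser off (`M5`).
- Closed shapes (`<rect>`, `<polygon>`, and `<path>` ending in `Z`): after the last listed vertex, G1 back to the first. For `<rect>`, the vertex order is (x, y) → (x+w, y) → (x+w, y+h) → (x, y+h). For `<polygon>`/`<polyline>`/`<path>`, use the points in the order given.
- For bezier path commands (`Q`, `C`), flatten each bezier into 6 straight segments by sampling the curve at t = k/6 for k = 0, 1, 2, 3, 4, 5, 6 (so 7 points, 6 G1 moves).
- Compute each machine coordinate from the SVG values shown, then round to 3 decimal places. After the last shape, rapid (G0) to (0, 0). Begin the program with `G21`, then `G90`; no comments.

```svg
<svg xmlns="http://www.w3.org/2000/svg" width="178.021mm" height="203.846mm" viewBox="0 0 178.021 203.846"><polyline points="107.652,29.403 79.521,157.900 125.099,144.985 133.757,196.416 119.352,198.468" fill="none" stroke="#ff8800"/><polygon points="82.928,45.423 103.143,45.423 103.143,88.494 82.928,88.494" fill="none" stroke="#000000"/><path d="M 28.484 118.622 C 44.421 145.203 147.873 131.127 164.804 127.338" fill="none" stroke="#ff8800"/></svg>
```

1 u = 1 mm; y_m = 203.846 − y.

[1] `<polyline>` open polyline, #ff8800→engrave S153 F3856: (107.652,174.443) → (79.521,45.946) → (125.099,58.861) → (133.757,7.430) → (119.352,5.378)

[2] `<polygon>` rectangle, #000000→score S544 F1590: (82.928,158.423) → (103.143,158.423) → (103.143,115.352) → (82.928,115.352) → (82.928,158.423) (closed)

[3] `<path>` cubic bezier, #ff8800→engrave S153 F3856: (28.484,85.224) → (42.940,75.086) → (67.147,70.309) → (96.271,69.477) → (125.478,71.177) → (149.934,73.992) → (164.804,76.508)

G21
G90
G0 X107.652 Y174.443
M4 S153
G1 X79.521 Y45.946 F3856
G1 X125.099 Y58.861 F3856
G1 X133.757 Y7.430 F3856
G1 X119.352 Y5.378 F3856
M5
G0 X82.928 Y158.423
M4 S544
G1 X103.143 Y158.423 F1590
G1 X103.143 Y115.352 F1590
G1 X82.928 Y115.352 F1590
G1 X82.928 Y158.423 F1590
M5
G0 X28.484 Y85.224
M4 S153
G1 X42.940 Y75.086 F3856
G1 X67.147 Y70.309 F3856
G1 X96.271 Y69.477 F3856
G1 X125.478 Y71.177 F3856
G1 X149.934 Y73.992 F3856
G1 X164.804 Y76.508 F3856
M5
G0 X0.000 Y0.000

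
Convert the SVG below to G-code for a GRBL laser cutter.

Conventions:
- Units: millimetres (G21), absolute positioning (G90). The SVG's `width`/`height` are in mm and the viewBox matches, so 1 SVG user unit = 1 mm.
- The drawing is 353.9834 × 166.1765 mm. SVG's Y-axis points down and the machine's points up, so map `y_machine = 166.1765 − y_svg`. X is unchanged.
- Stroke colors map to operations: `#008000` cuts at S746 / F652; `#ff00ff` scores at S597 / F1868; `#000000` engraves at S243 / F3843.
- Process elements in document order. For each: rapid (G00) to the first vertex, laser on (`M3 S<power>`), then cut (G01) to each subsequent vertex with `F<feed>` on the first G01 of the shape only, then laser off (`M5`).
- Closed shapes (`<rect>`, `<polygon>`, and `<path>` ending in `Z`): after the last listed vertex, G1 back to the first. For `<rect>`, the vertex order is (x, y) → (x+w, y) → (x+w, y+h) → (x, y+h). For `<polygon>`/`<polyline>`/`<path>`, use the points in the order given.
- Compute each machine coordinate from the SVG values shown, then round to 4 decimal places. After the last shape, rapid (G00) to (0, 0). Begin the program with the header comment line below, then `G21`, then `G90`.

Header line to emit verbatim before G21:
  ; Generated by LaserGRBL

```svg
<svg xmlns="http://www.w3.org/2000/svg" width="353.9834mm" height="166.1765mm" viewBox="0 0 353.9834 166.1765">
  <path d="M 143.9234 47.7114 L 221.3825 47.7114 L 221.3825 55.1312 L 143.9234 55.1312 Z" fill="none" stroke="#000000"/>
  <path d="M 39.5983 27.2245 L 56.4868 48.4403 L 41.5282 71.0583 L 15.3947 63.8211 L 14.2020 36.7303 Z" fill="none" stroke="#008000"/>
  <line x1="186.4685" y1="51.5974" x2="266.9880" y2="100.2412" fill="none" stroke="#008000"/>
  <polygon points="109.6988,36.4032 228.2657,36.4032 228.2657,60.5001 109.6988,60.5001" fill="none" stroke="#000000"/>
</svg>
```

1 u = 1 mm; y_m = 166.1765 − y.

[1] `<path>` rectangle, #000000→engrave S243 F3843: (143.9234,118.4651) → (221.3825,118.4651) → (221.3825,111.0453) → (143.9234,111.0453) → (143.9234,118.4651) (closed)

[2] `<path>` regular polygon, #008000→cut S746 F652: (39.5983,138.9520) → (56.4868,117.7362) → (41.5282,95.1182) → (15.3947,102.3554) → (14.2020,129.4462) → (39.5983,138.9520) (closed)

[3] `<line>` line segment, #008000→cut S746 F652: (186.4685,114.5791) → (266.9880,65.9353)

[4] `<polygon>` rectangle, #000000→engrave S243 F3843: (109.6988,129.7733) → (228.2657,129.7733) → (228.2657,105.6764) → (109.6988,105.6764) → (109.6988,129.7733) (closed)

; Generated by LaserGRBL
G21
G90
G00 X143.9234 Y118.4651
M3 S243
G01 X221.3825 Y118.4651 F3843
G01 X221.3825 Y111.0453
G01 X143.9234 Y111.0453
G01 X143.9234 Y118.4651
M5
G00 X39.5983 Y138.9520
M3 S746
G01 X56.4868 Y117.7362 F652
G01 X41.5282 Y95.1182
G01 X15.3947 Y102.3554
G01 X14.2020 Y129.4462
G01 X39.5983 Y138.9520
M5
G00 X186.4685 Y114.5791
M3 S746
G01 X266.9880 Y65.9353 F652
M5
G00 X109.6988 Y129.7733
M3 S243
G01 X228.2657 Y129.7733 F3843
G01 X228.2657 Y105.6764
G01 X109.6988 Y105.6764
G01 X109.6988 Y129.7733
M5
G00 X0.0000 Y0.0000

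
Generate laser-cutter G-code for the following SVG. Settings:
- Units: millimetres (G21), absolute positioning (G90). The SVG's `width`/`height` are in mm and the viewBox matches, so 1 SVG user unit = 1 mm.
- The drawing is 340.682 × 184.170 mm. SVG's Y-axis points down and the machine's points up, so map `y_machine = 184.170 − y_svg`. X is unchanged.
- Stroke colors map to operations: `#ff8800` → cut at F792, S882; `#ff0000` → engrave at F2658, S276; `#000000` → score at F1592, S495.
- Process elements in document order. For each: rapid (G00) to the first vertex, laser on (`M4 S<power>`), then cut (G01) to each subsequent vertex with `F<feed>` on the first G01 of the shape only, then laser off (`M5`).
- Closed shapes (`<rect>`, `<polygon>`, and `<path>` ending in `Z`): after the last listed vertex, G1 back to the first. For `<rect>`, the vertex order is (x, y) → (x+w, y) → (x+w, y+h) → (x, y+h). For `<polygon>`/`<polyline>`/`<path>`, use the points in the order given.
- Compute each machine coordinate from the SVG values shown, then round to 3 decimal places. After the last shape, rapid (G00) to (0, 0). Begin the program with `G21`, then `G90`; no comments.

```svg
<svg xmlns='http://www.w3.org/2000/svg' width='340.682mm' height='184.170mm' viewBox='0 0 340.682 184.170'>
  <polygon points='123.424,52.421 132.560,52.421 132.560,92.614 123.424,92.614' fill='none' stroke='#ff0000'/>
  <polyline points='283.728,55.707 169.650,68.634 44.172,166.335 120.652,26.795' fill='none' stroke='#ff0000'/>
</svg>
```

G21
G90
G00 X123.424 Y131.749
M4 S276
G01 X132.560 Y131.749 F2658
G01 X132.560 Y91.556
G01 X123.424 Y91.556
G01 X123.424 Y131.749
M5
G00 X283.728 Y128.463
M4 S276
G01 X169.650 Y115.536 F2658
G01 X44.172 Y17.835
G01 X120.652 Y157.375
M5
G00 X0.000 Y0.000

1 u = 1 mm; y_m = 184.170 − y.

[1] `<polygon>` rectangle, #ff0000→engrave S276 F2658: (123.424,131.749) → (132.560,131.749) → (132.560,91.556) → (123.424,91.556) → (123.424,131.749) (closed)

[2] `<polyline>` open polyline, #ff0000→engrave S276 F2658: (283.728,128.463) → (169.650,115.536) → (44.172,17.835) → (120.652,157.375)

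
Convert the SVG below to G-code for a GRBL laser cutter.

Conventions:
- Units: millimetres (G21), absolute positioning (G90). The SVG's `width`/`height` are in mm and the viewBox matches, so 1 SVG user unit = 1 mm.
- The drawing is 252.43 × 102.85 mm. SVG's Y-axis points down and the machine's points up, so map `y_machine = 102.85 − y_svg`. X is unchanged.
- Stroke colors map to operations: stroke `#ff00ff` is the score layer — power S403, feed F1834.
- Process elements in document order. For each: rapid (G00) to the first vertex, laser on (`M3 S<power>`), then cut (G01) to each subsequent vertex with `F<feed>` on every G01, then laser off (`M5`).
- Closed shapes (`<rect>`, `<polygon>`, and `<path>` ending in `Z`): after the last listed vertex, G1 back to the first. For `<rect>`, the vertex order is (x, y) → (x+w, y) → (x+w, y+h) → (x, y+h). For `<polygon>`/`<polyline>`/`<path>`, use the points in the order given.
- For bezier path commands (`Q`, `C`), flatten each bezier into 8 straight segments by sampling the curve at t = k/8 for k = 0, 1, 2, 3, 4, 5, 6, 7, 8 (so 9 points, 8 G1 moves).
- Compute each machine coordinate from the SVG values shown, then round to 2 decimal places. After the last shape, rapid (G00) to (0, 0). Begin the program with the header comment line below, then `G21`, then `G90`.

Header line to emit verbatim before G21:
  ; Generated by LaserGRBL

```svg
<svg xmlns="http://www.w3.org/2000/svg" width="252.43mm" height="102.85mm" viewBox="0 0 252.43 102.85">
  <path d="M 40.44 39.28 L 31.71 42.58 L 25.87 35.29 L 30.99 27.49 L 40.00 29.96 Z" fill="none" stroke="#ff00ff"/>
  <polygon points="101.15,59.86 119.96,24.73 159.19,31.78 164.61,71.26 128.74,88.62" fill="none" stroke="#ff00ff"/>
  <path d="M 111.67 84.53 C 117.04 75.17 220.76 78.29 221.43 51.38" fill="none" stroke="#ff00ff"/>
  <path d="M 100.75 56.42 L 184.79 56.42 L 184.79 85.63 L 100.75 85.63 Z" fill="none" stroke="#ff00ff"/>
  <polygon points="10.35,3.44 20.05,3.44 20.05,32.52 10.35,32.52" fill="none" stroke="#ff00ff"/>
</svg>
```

Since the viewBox matches the mm dimensions, user units are millimetres directly. The only transform is the Y-flip y_m = 102.85 − y_svg.

Shape 1 is a regular polygon drawn with `<path>`. Its stroke #ff00ff means score at S403, F1834. After flipping Y the toolpath is (40.44,63.57) → (31.71,60.27) → (25.87,67.56) → (30.99,75.36) → (40.00,72.89) → (40.44,63.57), returning to the start.

Shape 2 is a regular polygon drawn with `<polygon>`. Its stroke #ff00ff means score at S403, F1834. After flipping Y the toolpath is (101.15,42.99) → (119.96,78.12) → (159.19,71.07) → (164.61,31.59) → (128.74,14.23) → (101.15,42.99), returning to the start.

Shape 3 is a cubic bezier drawn with `<path>`. Its stroke #ff00ff means score at S403, F1834. After flipping Y the toolpath is (111.67,18.32) → (117.90,21.33) → (130.99,23.66) → (148.58,25.83) → (168.31,28.31) → (187.82,31.62) → (204.75,36.25) → (216.74,42.70) → (221.43,51.47).

Shape 4 is a rectangle drawn with `<path>`. Its stroke #ff00ff means score at S403, F1834. After flipping Y the toolpath is (100.75,46.43) → (184.79,46.43) → (184.79,17.22) → (100.75,17.22) → (100.75,46.43), returning to the start.

Shape 5 is a rectangle drawn with `<polygon>`. Its stroke #ff00ff means score at S403, F1834. After flipping Y the toolpath is (10.35,99.41) → (20.05,99.41) → (20.05,70.33) → (10.35,70.33) → (10.35,99.41), returning to the start.

; Generated by LaserGRBL
G21
G90
G00 X40.44 Y63.57
M3 S403
G01 X31.71 Y60.27 F1834
G01 X25.87 Y67.56 F1834
G01 X30.99 Y75.36 F1834
G01 X40.00 Y72.89 F1834
G01 X40.44 Y63.57 F1834
M5
G00 X101.15 Y42.99
M3 S403
G01 X119.96 Y78.12 F1834
G01 X159.19 Y71.07 F1834
G01 X164.61 Y31.59 F1834
G01 X128.74 Y14.23 F1834
G01 X101.15 Y42.99 F1834
M5
G00 X111.67 Y18.32
M3 S403
G01 X117.90 Y21.33 F1834
G01 X130.99 Y23.66 F1834
G01 X148.58 Y25.83 F1834
G01 X168.31 Y28.31 F1834
G01 X187.82 Y31.62 F1834
G01 X204.75 Y36.25 F1834
G01 X216.74 Y42.70 F1834
G01 X221.43 Y51.47 F1834
M5
G00 X100.75 Y46.43
M3 S403
G01 X184.79 Y46.43 F1834
G01 X184.79 Y17.22 F1834
G01 X100.75 Y17.22 F1834
G01 X100.75 Y46.43 F1834
M5
G00 X10.35 Y99.41
M3 S403
G01 X20.05 Y99.41 F1834
G01 X20.05 Y70.33 F1834
G01 X10.35 Y70.33 F1834
G01 X10.35 Y99.41 F1834
M5
G00 X0.00 Y0.00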